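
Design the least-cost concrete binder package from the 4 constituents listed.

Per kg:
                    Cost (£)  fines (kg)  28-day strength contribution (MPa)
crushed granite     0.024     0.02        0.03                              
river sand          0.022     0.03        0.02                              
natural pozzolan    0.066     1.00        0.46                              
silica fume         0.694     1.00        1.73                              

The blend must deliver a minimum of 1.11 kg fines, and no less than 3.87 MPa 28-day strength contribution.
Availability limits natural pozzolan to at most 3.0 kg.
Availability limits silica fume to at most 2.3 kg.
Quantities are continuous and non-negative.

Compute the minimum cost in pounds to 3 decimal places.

This is a linear program. Let x1 = kg of crushed granite, x2 = kg of river sand, x3 = kg of natural pozzolan, x4 = kg of silica fume.
Minimize 0.024x1 + 0.022x2 + 0.066x3 + 0.694x4 s.t.:
  0.02x1 + 0.03x2 + 1x3 + 1x4 ≥ 1.11   (fines)
  0.03x1 + 0.02x2 + 0.46x3 + 1.73x4 ≥ 3.87   (28-day strength contribution)
  x3 ≤ 3
  x4 ≤ 2.3
  x1, x2, x3, x4 ≥ 0.
The minimum-cost mix takes nothing from crushed granite, river sand — only natural pozzolan, silica fume. Binding constraints: 28-day strength contribution and the natural pozzolan cap.
Solving gives x3 = 3, x4 = 1.439.
Hence cost = 0.066·3 + 0.694·1.439 = £1.19667.

£1.197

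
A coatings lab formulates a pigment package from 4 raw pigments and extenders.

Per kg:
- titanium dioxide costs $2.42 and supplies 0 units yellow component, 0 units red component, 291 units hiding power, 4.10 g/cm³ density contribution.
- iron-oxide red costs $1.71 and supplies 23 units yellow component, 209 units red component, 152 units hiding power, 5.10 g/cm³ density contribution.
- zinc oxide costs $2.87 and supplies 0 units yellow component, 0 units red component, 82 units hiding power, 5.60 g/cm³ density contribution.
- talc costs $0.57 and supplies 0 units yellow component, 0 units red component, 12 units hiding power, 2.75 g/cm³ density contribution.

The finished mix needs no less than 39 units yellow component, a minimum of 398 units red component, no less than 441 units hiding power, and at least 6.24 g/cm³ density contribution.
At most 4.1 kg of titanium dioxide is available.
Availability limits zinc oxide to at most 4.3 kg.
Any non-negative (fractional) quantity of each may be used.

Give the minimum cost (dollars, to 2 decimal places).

Let x1 = kg of titanium dioxide, x2 = kg of iron-oxide red, x3 = kg of zinc oxide, x4 = kg of talc.
min 2.42x1 + 1.71x2 + 2.87x3 + 0.57x4 s.t.:
  23x2 ≥ 39   (yellow component)
  209x2 ≥ 398   (red component)
  291x1 + 152x2 + 82x3 + 12x4 ≥ 441   (hiding power)
  4.1x1 + 5.1x2 + 5.6x3 + 2.75x4 ≥ 6.24   (density contribution)
  x1 ≤ 4.1
  x3 ≤ 4.3
  x1, x2, x3, x4 ≥ 0.
The optimal basis is {titanium dioxide, iron-oxide red}; zinc oxide, talc drop out. There the red component and hiding power constraints are tight.
Optimal quantities: titanium dioxide = 0.5208 kg, iron-oxide red = 1.904 kg.
Hence cost = 2.42·0.5208 + 1.71·1.904 = $4.5162.

$4.52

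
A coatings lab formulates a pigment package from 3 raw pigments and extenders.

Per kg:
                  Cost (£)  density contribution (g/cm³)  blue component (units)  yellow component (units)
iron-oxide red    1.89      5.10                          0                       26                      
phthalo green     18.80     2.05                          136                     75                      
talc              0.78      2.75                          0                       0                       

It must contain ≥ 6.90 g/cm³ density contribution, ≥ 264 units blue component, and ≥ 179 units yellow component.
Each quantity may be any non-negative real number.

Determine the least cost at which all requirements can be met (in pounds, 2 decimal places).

£38.92

Let x1 = kg of iron-oxide red, x2 = kg of phthalo green, x3 = kg of talc.
min 1.89x1 + 18.8x2 + 0.78x3 with:
  5.1x1 + 2.05x2 + 2.75x3 ≥ 6.9   (density contribution)
  136x2 ≥ 264   (blue component)
  26x1 + 75x2 ≥ 179   (yellow component)
  x1, x2, x3 ≥ 0.
At the optimum only iron-oxide red, phthalo green are positive (talc = 0). There the blue component and yellow component constraints are tight.
Optimal quantities: iron-oxide red = 1.285 kg, phthalo green = 1.941 kg.
Hence cost = 1.89·1.285 + 18.8·1.941 = £38.9195.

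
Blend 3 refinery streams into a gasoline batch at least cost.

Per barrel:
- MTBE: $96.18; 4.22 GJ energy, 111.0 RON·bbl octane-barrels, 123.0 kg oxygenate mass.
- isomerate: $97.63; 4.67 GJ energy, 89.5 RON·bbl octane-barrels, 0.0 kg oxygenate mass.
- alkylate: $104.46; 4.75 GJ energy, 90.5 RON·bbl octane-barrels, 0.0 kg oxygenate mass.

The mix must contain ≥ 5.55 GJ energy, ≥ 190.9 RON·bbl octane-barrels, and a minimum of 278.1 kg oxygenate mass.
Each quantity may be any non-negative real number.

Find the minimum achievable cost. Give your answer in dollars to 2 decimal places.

$217.46

Set it up as a linear program. Let x1 = barrels of MTBE, x2 = barrels of isomerate, x3 = barrels of alkylate.
Minimize 96.18x1 + 97.63x2 + 104.46x3 s.t.:
  4.22x1 + 4.67x2 + 4.75x3 ≥ 5.55   (energy)
  111x1 + 89.5x2 + 90.5x3 ≥ 190.9   (octane-barrels)
  123x1 ≥ 278.1   (oxygenate mass)
  x1, x2, x3 ≥ 0.
The cheapest feasible vertex uses only MTBE; isomerate, alkylate are not used. There the oxygenate mass constraint is tight.
Solving gives x1 = 2.261.
Cost = 96.18·2.261 = 217.4630.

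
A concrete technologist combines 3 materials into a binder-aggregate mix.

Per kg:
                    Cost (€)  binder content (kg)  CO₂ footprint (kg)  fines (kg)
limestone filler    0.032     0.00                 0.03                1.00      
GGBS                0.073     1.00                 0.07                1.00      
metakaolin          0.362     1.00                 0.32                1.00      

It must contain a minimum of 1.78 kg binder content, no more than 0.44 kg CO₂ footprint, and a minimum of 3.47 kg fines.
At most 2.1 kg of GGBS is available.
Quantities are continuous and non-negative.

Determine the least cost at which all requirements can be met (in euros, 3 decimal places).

€0.184

Let x1 = kg of limestone filler, x2 = kg of GGBS, x3 = kg of metakaolin.
Minimize 0.032x1 + 0.073x2 + 0.362x3 s.t.:
  1x2 + 1x3 ≥ 1.78   (binder content)
  0.03x1 + 0.07x2 + 0.32x3 ≤ 0.44   (CO₂ footprint)
  1x1 + 1x2 + 1x3 ≥ 3.47   (fines)
  x2 ≤ 2.1
  x1, x2, x3 ≥ 0.
At the optimum only limestone filler, GGBS are positive (metakaolin = 0). The binder content and fines requirements are met with equality.
So limestone filler = 1.69 kg, GGBS = 1.78 kg.
Hence cost = 0.032·1.69 + 0.073·1.78 = €0.18402.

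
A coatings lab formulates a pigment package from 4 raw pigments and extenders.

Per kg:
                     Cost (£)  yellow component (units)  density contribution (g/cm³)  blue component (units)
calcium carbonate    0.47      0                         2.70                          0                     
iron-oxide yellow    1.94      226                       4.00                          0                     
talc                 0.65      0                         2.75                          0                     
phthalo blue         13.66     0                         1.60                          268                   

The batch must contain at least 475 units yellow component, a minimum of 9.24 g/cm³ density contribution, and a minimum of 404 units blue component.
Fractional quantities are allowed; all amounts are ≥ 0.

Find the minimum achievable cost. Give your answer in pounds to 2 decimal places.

£24.67

Let x1 = kg of calcium carbonate, x2 = kg of iron-oxide yellow, x3 = kg of talc, x4 = kg of phthalo blue.
Minimize 0.47x1 + 1.94x2 + 0.65x3 + 13.66x4 subject to:
  226x2 ≥ 475   (yellow component)
  2.7x1 + 4x2 + 2.75x3 + 1.6x4 ≥ 9.24   (density contribution)
  268x4 ≥ 404   (blue component)
  x1, x2, x3, x4 ≥ 0.
The optimal basis is {iron-oxide yellow, phthalo blue}; calcium carbonate, talc drop out. Binding constraints: yellow component and blue component.
Solving gives x2 = 2.1018, x4 = 1.5075.
Total cost: 1.94·2.1018 + 13.66·1.5075 = 24.6699.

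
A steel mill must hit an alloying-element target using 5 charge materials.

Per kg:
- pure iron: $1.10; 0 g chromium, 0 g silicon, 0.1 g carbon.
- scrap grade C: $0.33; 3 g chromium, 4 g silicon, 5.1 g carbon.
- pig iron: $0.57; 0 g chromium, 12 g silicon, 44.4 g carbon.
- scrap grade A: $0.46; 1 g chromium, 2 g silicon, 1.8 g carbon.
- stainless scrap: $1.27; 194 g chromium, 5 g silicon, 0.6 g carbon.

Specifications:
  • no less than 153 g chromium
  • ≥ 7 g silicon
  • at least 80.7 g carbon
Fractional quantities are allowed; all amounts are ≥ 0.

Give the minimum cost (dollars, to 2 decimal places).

$2.03

Let x1 = kg of pure iron, x2 = kg of scrap grade C, x3 = kg of pig iron, x4 = kg of scrap grade A, x5 = kg of stainless scrap.
Minimize 1.1x1 + 0.33x2 + 0.57x3 + 0.46x4 + 1.27x5 s.t.:
  3x2 + 1x4 + 194x5 ≥ 153   (chromium)
  4x2 + 12x3 + 2x4 + 5x5 ≥ 7   (silicon)
  0.1x1 + 5.1x2 + 44.4x3 + 1.8x4 + 0.6x5 ≥ 80.7   (carbon)
  x1, x2, x3, x4, x5 ≥ 0.
The minimum-cost mix takes nothing from pure iron, scrap grade C, scrap grade A — only pig iron, stainless scrap. There the chromium and carbon constraints are tight.
So pig iron = 1.807 kg, stainless scrap = 0.7887 kg.
Objective = 0.57·1.807 + 1.27·0.7887 = 2.0316.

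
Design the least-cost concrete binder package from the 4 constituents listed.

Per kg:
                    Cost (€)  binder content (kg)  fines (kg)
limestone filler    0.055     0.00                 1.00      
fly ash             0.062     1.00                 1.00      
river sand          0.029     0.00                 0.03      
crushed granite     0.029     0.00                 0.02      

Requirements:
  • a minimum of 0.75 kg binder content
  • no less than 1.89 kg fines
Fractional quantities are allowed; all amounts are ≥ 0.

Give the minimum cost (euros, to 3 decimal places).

This is a linear program. Let x1 = kg of limestone filler, x2 = kg of fly ash, x3 = kg of river sand, x4 = kg of crushed granite.
Minimize 0.055x1 + 0.062x2 + 0.029x3 + 0.029x4 with:
  1x2 ≥ 0.75   (binder content)
  1x1 + 1x2 + 0.03x3 + 0.02x4 ≥ 1.89   (fines)
  x1, x2, x3, x4 ≥ 0.
At the optimum only limestone filler, fly ash are positive (river sand, crushed granite = 0). The binder content and fines requirements are met with equality.
Solving gives x1 = 1.14, x2 = 0.75.
Hence cost = 0.055·1.14 + 0.062·0.75 = €0.10920.

€0.109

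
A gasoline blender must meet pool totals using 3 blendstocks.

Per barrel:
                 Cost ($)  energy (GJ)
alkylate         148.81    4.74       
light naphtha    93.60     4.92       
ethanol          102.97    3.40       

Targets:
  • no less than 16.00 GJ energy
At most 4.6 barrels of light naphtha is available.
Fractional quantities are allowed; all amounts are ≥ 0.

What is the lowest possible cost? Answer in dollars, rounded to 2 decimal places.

$304.39

Let x1 = barrels of alkylate, x2 = barrels of light naphtha, x3 = barrels of ethanol.
Minimise 148.81x1 + 93.6x2 + 102.97x3 subject to:
  4.74x1 + 4.92x2 + 3.4x3 ≥ 16   (energy)
  x2 ≤ 4.6
  x1, x2, x3 ≥ 0.
The optimal basis is {light naphtha}; alkylate, ethanol drop out. There the energy constraint is tight.
That vertex is x2 = 3.252.
Objective = 93.6·3.252 = 304.3872.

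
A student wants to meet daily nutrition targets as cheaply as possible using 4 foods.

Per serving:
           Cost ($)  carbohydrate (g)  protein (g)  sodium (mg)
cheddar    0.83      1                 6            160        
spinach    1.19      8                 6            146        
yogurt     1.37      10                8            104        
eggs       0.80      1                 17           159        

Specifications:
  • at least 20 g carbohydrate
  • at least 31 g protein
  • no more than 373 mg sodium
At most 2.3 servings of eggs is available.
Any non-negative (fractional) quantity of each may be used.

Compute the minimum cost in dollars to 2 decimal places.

Let x1 = servings of cheddar, x2 = servings of spinach, x3 = servings of yogurt, x4 = servings of eggs.
Minimise 0.83x1 + 1.19x2 + 1.37x3 + 0.8x4 s.t.:
  1x1 + 8x2 + 10x3 + 1x4 ≥ 20   (carbohydrate)
  6x1 + 6x2 + 8x3 + 17x4 ≥ 31   (protein)
  160x1 + 146x2 + 104x3 + 159x4 ≤ 373   (sodium)
  x4 ≤ 2.3
  x1, x2, x3, x4 ≥ 0.
The cheapest feasible vertex uses only yogurt, eggs; cheddar, spinach are not used. There the carbohydrate and protein constraints are tight.
That vertex is x3 = 1.907, x4 = 0.9259.
Hence cost = 1.37·1.907 + 0.8·0.9259 = $3.3533.

$3.35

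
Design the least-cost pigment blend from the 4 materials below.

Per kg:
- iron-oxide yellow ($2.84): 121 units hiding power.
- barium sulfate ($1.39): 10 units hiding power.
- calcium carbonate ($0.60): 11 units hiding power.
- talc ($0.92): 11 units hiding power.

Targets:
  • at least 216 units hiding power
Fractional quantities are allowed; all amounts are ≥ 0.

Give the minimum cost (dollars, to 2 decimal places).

Set it up as a linear program. Let x1 = kg of iron-oxide yellow, x2 = kg of barium sulfate, x3 = kg of calcium carbonate, x4 = kg of talc.
Minimise 2.84x1 + 1.39x2 + 0.6x3 + 0.92x4 with:
  121x1 + 10x2 + 11x3 + 11x4 ≥ 216   (hiding power)
  x1, x2, x3, x4 ≥ 0.
The minimum-cost mix takes nothing from barium sulfate, calcium carbonate, talc — only iron-oxide yellow. There the hiding power constraint is tight.
Solving gives x1 = 1.785.
Hence cost = 2.84·1.785 = $5.0694.

$5.07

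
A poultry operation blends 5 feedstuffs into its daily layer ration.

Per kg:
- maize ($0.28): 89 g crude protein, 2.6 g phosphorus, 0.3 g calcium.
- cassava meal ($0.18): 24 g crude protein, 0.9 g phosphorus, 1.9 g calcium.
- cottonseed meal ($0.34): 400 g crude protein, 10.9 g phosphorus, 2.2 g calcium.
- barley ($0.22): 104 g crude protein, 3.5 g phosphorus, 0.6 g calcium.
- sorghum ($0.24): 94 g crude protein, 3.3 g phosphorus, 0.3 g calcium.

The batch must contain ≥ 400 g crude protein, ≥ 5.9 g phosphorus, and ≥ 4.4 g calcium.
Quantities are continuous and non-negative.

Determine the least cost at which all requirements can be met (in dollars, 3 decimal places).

$0.539

Let x1 = kg of maize, x2 = kg of cassava meal, x3 = kg of cottonseed meal, x4 = kg of barley, x5 = kg of sorghum.
Minimize 0.28x1 + 0.18x2 + 0.34x3 + 0.22x4 + 0.24x5 with:
  89x1 + 24x2 + 400x3 + 104x4 + 94x5 ≥ 400   (crude protein)
  2.6x1 + 0.9x2 + 10.9x3 + 3.5x4 + 3.3x5 ≥ 5.9   (phosphorus)
  0.3x1 + 1.9x2 + 2.2x3 + 0.6x4 + 0.3x5 ≥ 4.4   (calcium)
  x1, x2, x3, x4, x5 ≥ 0.
The minimum-cost mix takes nothing from maize, barley, sorghum — only cassava meal, cottonseed meal. Binding constraints: crude protein and calcium.
Solving gives x2 = 1.244, x3 = 0.9253.
Total cost: 0.18·1.244 + 0.34·0.9253 = 0.53852.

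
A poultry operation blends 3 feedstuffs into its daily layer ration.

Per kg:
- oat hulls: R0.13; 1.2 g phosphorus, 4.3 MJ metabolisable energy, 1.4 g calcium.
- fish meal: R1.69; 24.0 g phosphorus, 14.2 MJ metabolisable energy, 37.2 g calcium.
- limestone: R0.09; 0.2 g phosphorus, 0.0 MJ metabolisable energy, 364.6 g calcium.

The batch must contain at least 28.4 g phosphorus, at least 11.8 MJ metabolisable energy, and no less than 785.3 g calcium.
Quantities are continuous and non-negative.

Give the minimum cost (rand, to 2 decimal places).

R2.15

Set it up as a linear program. Let x1 = kg of oat hulls, x2 = kg of fish meal, x3 = kg of limestone.
min 0.13x1 + 1.69x2 + 0.09x3 s.t.:
  1.2x1 + 24x2 + 0.2x3 ≥ 28.4   (phosphorus)
  4.3x1 + 14.2x2 ≥ 11.8   (metabolisable energy)
  1.4x1 + 37.2x2 + 364.6x3 ≥ 785.3   (calcium)
  x1, x2, x3 ≥ 0.
The cheapest feasible vertex uses only fish meal, limestone; oat hulls is not used. There the phosphorus and calcium constraints are tight.
Solving gives x2 = 1.166, x3 = 2.035.
Total cost: 1.69·1.166 + 0.09·2.035 = 2.1537.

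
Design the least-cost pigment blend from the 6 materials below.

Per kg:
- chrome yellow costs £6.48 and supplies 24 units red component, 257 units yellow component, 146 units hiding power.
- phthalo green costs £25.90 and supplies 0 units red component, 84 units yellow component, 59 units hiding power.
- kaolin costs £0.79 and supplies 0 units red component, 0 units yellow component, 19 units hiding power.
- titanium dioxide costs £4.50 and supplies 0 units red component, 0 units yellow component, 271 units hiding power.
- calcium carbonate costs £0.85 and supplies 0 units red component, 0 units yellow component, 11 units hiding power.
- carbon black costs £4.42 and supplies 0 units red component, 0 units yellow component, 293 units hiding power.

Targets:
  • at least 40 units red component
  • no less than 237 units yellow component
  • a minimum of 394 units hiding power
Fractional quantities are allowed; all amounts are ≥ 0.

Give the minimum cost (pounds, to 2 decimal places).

£13.07

Set it up as a linear program. Let x1 = kg of chrome yellow, x2 = kg of phthalo green, x3 = kg of kaolin, x4 = kg of titanium dioxide, x5 = kg of calcium carbonate, x6 = kg of carbon black.
min 6.48x1 + 25.9x2 + 0.79x3 + 4.5x4 + 0.85x5 + 4.42x6 subject to:
  24x1 ≥ 40   (red component)
  257x1 + 84x2 ≥ 237   (yellow component)
  146x1 + 59x2 + 19x3 + 271x4 + 11x5 + 293x6 ≥ 394   (hiding power)
  x1, x2, x3, x4, x5, x6 ≥ 0.
The minimum-cost mix takes nothing from phthalo green, kaolin, titanium dioxide, calcium carbonate — only chrome yellow, carbon black. The red component and hiding power requirements are met with equality.
So chrome yellow = 1.667 kg, carbon black = 0.5142 kg.
Hence cost = 6.48·1.667 + 4.42·0.5142 = £13.0749.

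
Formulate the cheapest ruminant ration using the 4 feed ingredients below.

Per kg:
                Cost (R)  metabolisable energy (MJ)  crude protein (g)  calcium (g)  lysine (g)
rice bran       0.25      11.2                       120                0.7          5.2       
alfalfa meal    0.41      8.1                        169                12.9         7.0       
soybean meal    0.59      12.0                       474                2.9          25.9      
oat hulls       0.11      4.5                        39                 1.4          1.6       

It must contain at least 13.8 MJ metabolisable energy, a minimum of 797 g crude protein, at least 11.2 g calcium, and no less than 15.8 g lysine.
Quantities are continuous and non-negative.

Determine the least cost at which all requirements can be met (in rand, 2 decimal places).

R1.10

Set it up as a linear program. Let x1 = kg of rice bran, x2 = kg of alfalfa meal, x3 = kg of soybean meal, x4 = kg of oat hulls.
Minimize 0.25x1 + 0.41x2 + 0.59x3 + 0.11x4 subject to:
  11.2x1 + 8.1x2 + 12x3 + 4.5x4 ≥ 13.8   (metabolisable energy)
  120x1 + 169x2 + 474x3 + 39x4 ≥ 797   (crude protein)
  0.7x1 + 12.9x2 + 2.9x3 + 1.4x4 ≥ 11.2   (calcium)
  5.2x1 + 7x2 + 25.9x3 + 1.6x4 ≥ 15.8   (lysine)
  x1, x2, x3, x4 ≥ 0.
The optimal basis is {alfalfa meal, soybean meal}; rice bran, oat hulls drop out. The crude protein and calcium requirements are met with equality.
So alfalfa meal = 0.5329 kg, soybean meal = 1.491 kg.
Objective = 0.41·0.5329 + 0.59·1.491 = 1.0982.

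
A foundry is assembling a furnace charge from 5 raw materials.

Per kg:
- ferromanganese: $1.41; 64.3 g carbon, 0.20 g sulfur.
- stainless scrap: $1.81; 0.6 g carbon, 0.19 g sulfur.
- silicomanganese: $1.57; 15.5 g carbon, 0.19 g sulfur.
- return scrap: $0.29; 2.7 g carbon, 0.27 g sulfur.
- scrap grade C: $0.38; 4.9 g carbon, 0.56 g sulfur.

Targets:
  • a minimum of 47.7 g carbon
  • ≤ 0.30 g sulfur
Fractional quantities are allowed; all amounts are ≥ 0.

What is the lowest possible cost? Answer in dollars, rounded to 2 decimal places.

$1.05

Set it up as a linear program. Let x1 = kg of ferromanganese, x2 = kg of stainless scrap, x3 = kg of silicomanganese, x4 = kg of return scrap, x5 = kg of scrap grade C.
Minimise 1.41x1 + 1.81x2 + 1.57x3 + 0.29x4 + 0.38x5 s.t.:
  64.3x1 + 0.6x2 + 15.5x3 + 2.7x4 + 4.9x5 ≥ 47.7   (carbon)
  0.2x1 + 0.19x2 + 0.19x3 + 0.27x4 + 0.56x5 ≤ 0.3   (sulfur)
  x1, x2, x3, x4, x5 ≥ 0.
At the optimum only ferromanganese is positive (stainless scrap, silicomanganese, return scrap, scrap grade C = 0). There the carbon constraint is tight.
Optimal quantities: ferromanganese = 0.7418 kg.
Cost = 1.41·0.7418 = 1.0459.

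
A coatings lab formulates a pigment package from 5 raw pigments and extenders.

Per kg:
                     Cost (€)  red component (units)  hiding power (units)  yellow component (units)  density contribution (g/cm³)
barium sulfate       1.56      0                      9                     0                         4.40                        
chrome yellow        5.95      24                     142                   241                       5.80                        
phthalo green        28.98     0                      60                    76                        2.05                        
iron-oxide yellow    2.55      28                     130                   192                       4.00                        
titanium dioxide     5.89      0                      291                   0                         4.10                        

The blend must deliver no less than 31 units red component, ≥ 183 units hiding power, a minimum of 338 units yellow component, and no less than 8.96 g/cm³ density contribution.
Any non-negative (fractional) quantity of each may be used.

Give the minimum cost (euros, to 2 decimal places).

Let x1 = kg of barium sulfate, x2 = kg of chrome yellow, x3 = kg of phthalo green, x4 = kg of iron-oxide yellow, x5 = kg of titanium dioxide.
Minimize 1.56x1 + 5.95x2 + 28.98x3 + 2.55x4 + 5.89x5 with:
  24x2 + 28x4 ≥ 31   (red component)
  9x1 + 142x2 + 60x3 + 130x4 + 291x5 ≥ 183   (hiding power)
  241x2 + 76x3 + 192x4 ≥ 338   (yellow component)
  4.4x1 + 5.8x2 + 2.05x3 + 4x4 + 4.1x5 ≥ 8.96   (density contribution)
  x1, x2, x3, x4, x5 ≥ 0.
At the optimum only barium sulfate, iron-oxide yellow are positive (chrome yellow, phthalo green, titanium dioxide = 0). There the yellow component and density contribution constraints are tight.
So barium sulfate = 0.436 kg, iron-oxide yellow = 1.76 kg.
Objective = 1.56·0.436 + 2.55·1.76 = 5.1682.

€5.17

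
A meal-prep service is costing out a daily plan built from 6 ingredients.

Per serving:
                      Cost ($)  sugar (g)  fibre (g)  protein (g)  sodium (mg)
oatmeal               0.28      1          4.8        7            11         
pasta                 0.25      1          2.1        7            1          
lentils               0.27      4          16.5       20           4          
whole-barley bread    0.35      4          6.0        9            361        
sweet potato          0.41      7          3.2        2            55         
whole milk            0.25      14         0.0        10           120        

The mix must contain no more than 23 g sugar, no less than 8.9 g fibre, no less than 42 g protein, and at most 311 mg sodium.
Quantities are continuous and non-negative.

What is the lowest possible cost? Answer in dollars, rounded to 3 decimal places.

$0.567

Let x1 = servings of oatmeal, x2 = servings of pasta, x3 = servings of lentils, x4 = servings of whole-barley bread, x5 = servings of sweet potato, x6 = servings of whole milk.
min 0.28x1 + 0.25x2 + 0.27x3 + 0.35x4 + 0.41x5 + 0.25x6 s.t.:
  1x1 + 1x2 + 4x3 + 4x4 + 7x5 + 14x6 ≤ 23   (sugar)
  4.8x1 + 2.1x2 + 16.5x3 + 6x4 + 3.2x5 ≥ 8.9   (fibre)
  7x1 + 7x2 + 20x3 + 9x4 + 2x5 + 10x6 ≥ 42   (protein)
  11x1 + 1x2 + 4x3 + 361x4 + 55x5 + 120x6 ≤ 311   (sodium)
  x1, x2, x3, x4, x5, x6 ≥ 0.
The minimum-cost mix takes nothing from oatmeal, pasta, whole-barley bread, sweet potato, whole milk — only lentils. The protein requirement is met with equality.
So lentils = 2.1 servings.
Cost = 0.27·2.1 = 0.56700.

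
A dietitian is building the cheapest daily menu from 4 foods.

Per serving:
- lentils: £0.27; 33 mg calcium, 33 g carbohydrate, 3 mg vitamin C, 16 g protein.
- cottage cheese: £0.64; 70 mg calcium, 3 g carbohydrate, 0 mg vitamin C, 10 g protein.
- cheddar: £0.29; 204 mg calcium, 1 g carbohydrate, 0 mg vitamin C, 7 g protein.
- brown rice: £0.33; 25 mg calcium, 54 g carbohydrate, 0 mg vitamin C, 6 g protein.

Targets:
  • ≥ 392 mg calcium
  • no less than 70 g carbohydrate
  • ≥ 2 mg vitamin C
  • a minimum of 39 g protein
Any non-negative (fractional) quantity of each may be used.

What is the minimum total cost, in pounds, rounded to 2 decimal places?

£1.00

Set it up as a linear program. Let x1 = servings of lentils, x2 = servings of cottage cheese, x3 = servings of cheddar, x4 = servings of brown rice.
Minimize 0.27x1 + 0.64x2 + 0.29x3 + 0.33x4 with:
  33x1 + 70x2 + 204x3 + 25x4 ≥ 392   (calcium)
  33x1 + 3x2 + 1x3 + 54x4 ≥ 70   (carbohydrate)
  3x1 ≥ 2   (vitamin C)
  16x1 + 10x2 + 7x3 + 6x4 ≥ 39   (protein)
  x1, x2, x3, x4 ≥ 0.
The cheapest feasible vertex uses only lentils, cheddar, brown rice; cottage cheese is not used. The calcium, carbohydrate, protein requirements are met with equality.
Solving gives x1 = 1.624, x3 = 1.625, x4 = 0.2739.
Objective = 0.27·1.624 + 0.29·1.625 + 0.33·0.2739 = 1.0001.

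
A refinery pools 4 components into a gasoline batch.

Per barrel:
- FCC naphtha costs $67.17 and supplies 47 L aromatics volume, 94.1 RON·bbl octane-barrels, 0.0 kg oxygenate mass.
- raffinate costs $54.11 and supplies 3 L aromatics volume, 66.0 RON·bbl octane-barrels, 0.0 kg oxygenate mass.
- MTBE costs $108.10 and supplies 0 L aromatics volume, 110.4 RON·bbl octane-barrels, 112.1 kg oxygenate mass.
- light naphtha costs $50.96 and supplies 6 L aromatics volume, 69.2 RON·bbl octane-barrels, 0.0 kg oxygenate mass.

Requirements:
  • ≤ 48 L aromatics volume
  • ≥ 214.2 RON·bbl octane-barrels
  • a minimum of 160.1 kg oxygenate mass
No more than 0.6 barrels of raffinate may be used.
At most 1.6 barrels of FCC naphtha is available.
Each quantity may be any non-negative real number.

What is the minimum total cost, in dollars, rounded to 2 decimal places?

Let x1 = barrels of FCC naphtha, x2 = barrels of raffinate, x3 = barrels of MTBE, x4 = barrels of light naphtha.
Minimize 67.17x1 + 54.11x2 + 108.1x3 + 50.96x4 subject to:
  47x1 + 3x2 + 6x4 ≤ 48   (aromatics volume)
  94.1x1 + 66x2 + 110.4x3 + 69.2x4 ≥ 214.2   (octane-barrels)
  112.1x3 ≥ 160.1   (oxygenate mass)
  x2 ≤ 0.6
  x1 ≤ 1.6
  x1, x2, x3, x4 ≥ 0.
At the optimum only FCC naphtha, MTBE are positive (raffinate, light naphtha = 0). Binding constraints: octane-barrels and oxygenate mass.
Solving gives x1 = 0.60072, x3 = 1.4282.
Cost = 67.17·0.60072 + 108.1·1.4282 = 194.7388.

$194.74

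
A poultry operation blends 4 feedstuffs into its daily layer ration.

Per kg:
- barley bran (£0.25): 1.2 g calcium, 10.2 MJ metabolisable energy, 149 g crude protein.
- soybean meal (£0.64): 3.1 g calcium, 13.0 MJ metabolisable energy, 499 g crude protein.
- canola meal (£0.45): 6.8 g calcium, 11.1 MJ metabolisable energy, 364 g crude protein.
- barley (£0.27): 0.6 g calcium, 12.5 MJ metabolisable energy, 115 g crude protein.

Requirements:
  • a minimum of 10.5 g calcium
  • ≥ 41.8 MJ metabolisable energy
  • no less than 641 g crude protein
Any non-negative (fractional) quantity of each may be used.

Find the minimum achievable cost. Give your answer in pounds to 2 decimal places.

£1.19

Let x1 = kg of barley bran, x2 = kg of soybean meal, x3 = kg of canola meal, x4 = kg of barley.
Minimise 0.25x1 + 0.64x2 + 0.45x3 + 0.27x4 subject to:
  1.2x1 + 3.1x2 + 6.8x3 + 0.6x4 ≥ 10.5   (calcium)
  10.2x1 + 13x2 + 11.1x3 + 12.5x4 ≥ 41.8   (metabolisable energy)
  149x1 + 499x2 + 364x3 + 115x4 ≥ 641   (crude protein)
  x1, x2, x3, x4 ≥ 0.
The cheapest feasible vertex uses only canola meal, barley; barley bran, soybean meal are not used. Binding constraints: calcium and metabolisable energy.
Solving gives x3 = 1.355, x4 = 2.141.
Cost = 0.45·1.355 + 0.27·2.141 = 1.1878.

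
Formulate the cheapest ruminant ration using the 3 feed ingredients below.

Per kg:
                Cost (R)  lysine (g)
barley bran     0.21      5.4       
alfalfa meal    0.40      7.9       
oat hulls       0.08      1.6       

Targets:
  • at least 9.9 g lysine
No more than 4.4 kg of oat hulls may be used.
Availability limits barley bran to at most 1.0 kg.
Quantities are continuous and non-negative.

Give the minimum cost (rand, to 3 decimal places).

This is a linear program. Let x1 = kg of barley bran, x2 = kg of alfalfa meal, x3 = kg of oat hulls.
Minimize 0.21x1 + 0.4x2 + 0.08x3 with:
  5.4x1 + 7.9x2 + 1.6x3 ≥ 9.9   (lysine)
  x3 ≤ 4.4
  x1 ≤ 1
  x1, x2, x3 ≥ 0.
The cheapest feasible vertex uses only barley bran, oat hulls; alfalfa meal is not used. Binding constraints: lysine and the barley bran cap.
That vertex is x1 = 1, x3 = 2.812.
Total cost: 0.21·1 + 0.08·2.812 = 0.43496.

R0.435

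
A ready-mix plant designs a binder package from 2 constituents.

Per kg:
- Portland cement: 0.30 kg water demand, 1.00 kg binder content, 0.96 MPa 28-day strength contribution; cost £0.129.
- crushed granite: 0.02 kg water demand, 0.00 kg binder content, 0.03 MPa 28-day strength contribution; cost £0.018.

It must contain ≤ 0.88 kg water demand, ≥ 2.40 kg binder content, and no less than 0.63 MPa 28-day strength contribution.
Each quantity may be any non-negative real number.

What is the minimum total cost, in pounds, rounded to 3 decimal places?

£0.310

This is a linear program. Let x1 = kg of Portland cement, x2 = kg of crushed granite.
Minimise 0.129x1 + 0.018x2 with:
  0.3x1 + 0.02x2 ≤ 0.88   (water demand)
  1x1 ≥ 2.4   (binder content)
  0.96x1 + 0.03x2 ≥ 0.63   (28-day strength contribution)
  x1, x2 ≥ 0.
At the optimum only Portland cement is positive (crushed granite = 0). There the binder content constraint is tight.
So Portland cement = 2.4 kg.
Total cost: 0.129·2.4 = 0.30960.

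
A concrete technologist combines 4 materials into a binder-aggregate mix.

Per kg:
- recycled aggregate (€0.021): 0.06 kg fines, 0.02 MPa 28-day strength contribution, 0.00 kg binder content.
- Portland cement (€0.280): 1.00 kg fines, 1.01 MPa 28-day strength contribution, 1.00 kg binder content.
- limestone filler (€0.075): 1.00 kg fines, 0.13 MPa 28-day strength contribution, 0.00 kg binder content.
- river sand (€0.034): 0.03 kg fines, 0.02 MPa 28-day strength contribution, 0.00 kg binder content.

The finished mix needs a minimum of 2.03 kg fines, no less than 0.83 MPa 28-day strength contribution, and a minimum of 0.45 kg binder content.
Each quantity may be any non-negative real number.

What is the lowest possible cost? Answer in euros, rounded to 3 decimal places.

Set it up as a linear program. Let x1 = kg of recycled aggregate, x2 = kg of Portland cement, x3 = kg of limestone filler, x4 = kg of river sand.
min 0.021x1 + 0.28x2 + 0.075x3 + 0.034x4 with:
  0.06x1 + 1x2 + 1x3 + 0.03x4 ≥ 2.03   (fines)
  0.02x1 + 1.01x2 + 0.13x3 + 0.02x4 ≥ 0.83   (28-day strength contribution)
  1x2 ≥ 0.45   (binder content)
  x1, x2, x3, x4 ≥ 0.
The optimal basis is {Portland cement, limestone filler}; recycled aggregate, river sand drop out. There the fines and 28-day strength contribution constraints are tight.
So Portland cement = 0.6433 kg, limestone filler = 1.387 kg.
Cost = 0.28·0.6433 + 0.075·1.387 = 0.28415.

€0.284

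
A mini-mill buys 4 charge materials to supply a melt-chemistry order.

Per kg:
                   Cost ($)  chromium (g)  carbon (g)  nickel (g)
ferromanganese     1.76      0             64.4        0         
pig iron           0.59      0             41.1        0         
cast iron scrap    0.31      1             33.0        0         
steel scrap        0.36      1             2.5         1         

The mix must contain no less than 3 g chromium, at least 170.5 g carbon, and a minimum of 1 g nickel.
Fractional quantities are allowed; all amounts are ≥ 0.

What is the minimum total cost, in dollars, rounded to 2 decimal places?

$1.94

Treat it as an LP. Let x1 = kg of ferromanganese, x2 = kg of pig iron, x3 = kg of cast iron scrap, x4 = kg of steel scrap.
Minimise 1.76x1 + 0.59x2 + 0.31x3 + 0.36x4 s.t.:
  1x3 + 1x4 ≥ 3   (chromium)
  64.4x1 + 41.1x2 + 33x3 + 2.5x4 ≥ 170.5   (carbon)
  1x4 ≥ 1   (nickel)
  x1, x2, x3, x4 ≥ 0.
The minimum-cost mix takes nothing from ferromanganese, pig iron — only cast iron scrap, steel scrap. The carbon and nickel requirements are met with equality.
Solving gives x3 = 5.091, x4 = 1.
Hence cost = 0.31·5.091 + 0.36·1 = $1.9382.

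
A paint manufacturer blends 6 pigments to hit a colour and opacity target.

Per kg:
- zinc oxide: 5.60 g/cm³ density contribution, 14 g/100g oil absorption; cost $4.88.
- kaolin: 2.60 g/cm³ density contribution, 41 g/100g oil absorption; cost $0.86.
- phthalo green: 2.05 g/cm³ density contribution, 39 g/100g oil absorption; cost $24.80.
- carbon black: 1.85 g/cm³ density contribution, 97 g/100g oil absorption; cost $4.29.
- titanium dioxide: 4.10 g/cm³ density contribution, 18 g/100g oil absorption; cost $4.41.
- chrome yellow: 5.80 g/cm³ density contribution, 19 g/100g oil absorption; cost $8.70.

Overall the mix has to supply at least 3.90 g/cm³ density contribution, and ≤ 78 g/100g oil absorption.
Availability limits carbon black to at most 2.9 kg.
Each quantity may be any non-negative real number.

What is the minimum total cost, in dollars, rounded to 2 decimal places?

This is a linear program. Let x1 = kg of zinc oxide, x2 = kg of kaolin, x3 = kg of phthalo green, x4 = kg of carbon black, x5 = kg of titanium dioxide, x6 = kg of chrome yellow.
min 4.88x1 + 0.86x2 + 24.8x3 + 4.29x4 + 4.41x5 + 8.7x6 subject to:
  5.6x1 + 2.6x2 + 2.05x3 + 1.85x4 + 4.1x5 + 5.8x6 ≥ 3.9   (density contribution)
  14x1 + 41x2 + 39x3 + 97x4 + 18x5 + 19x6 ≤ 78   (oil absorption)
  x4 ≤ 2.9
  x1, x2, x3, x4, x5, x6 ≥ 0.
The minimum-cost mix takes nothing from zinc oxide, phthalo green, carbon black, titanium dioxide, chrome yellow — only kaolin. The density contribution requirement is met with equality.
Optimal quantities: kaolin = 1.5 kg.
Objective = 0.86·1.5 = 1.2900.

$1.29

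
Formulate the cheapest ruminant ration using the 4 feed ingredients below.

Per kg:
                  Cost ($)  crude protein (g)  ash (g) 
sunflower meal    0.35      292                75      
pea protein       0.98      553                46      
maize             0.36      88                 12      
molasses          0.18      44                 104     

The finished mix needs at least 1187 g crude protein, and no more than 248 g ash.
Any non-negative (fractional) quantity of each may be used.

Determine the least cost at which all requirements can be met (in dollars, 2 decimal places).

$1.61

Let x1 = kg of sunflower meal, x2 = kg of pea protein, x3 = kg of maize, x4 = kg of molasses.
Minimise 0.35x1 + 0.98x2 + 0.36x3 + 0.18x4 subject to:
  292x1 + 553x2 + 88x3 + 44x4 ≥ 1187   (crude protein)
  75x1 + 46x2 + 12x3 + 104x4 ≤ 248   (ash)
  x1, x2, x3, x4 ≥ 0.
The minimum-cost mix takes nothing from maize, molasses — only sunflower meal, pea protein. The crude protein and ash requirements are met with equality.
So sunflower meal = 2.943 kg, pea protein = 0.5923 kg.
Total cost: 0.35·2.943 + 0.98·0.5923 = 1.6105.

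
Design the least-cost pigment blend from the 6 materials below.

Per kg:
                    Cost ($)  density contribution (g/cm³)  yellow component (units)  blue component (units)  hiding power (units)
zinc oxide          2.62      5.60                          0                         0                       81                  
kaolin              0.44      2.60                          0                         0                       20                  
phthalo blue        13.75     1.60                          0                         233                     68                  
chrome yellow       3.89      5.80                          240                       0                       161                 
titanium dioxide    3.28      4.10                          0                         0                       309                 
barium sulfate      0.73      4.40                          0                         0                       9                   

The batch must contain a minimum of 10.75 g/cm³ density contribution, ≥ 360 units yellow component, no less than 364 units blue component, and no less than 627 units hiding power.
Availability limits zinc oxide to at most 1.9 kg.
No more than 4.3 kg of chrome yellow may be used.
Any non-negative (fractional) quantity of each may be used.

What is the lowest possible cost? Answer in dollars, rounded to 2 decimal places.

Set it up as a linear program. Let x1 = kg of zinc oxide, x2 = kg of kaolin, x3 = kg of phthalo blue, x4 = kg of chrome yellow, x5 = kg of titanium dioxide, x6 = kg of barium sulfate.
Minimise 2.62x1 + 0.44x2 + 13.75x3 + 3.89x4 + 3.28x5 + 0.73x6 subject to:
  5.6x1 + 2.6x2 + 1.6x3 + 5.8x4 + 4.1x5 + 4.4x6 ≥ 10.75   (density contribution)
  240x4 ≥ 360   (yellow component)
  233x3 ≥ 364   (blue component)
  81x1 + 20x2 + 68x3 + 161x4 + 309x5 + 9x6 ≥ 627   (hiding power)
  x1 ≤ 1.9
  x4 ≤ 4.3
  x1, x2, x3, x4, x5, x6 ≥ 0.
The minimum-cost mix takes nothing from zinc oxide, kaolin, barium sulfate — only phthalo blue, chrome yellow, titanium dioxide. Binding constraints: yellow component, blue component, hiding power.
So phthalo blue = 1.562 kg, chrome yellow = 1.5 kg, titanium dioxide = 0.9038 kg.
Hence cost = 13.75·1.562 + 3.89·1.5 + 3.28·0.9038 = $30.2770.

$30.28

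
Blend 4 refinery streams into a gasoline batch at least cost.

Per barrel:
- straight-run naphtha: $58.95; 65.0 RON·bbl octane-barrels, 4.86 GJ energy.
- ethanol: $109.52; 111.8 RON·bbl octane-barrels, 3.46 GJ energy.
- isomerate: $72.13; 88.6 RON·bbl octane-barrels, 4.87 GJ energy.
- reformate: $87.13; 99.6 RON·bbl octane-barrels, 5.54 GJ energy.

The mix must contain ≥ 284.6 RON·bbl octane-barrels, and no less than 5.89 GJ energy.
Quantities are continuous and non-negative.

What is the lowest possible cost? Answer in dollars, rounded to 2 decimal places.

$231.70

Let x1 = barrels of straight-run naphtha, x2 = barrels of ethanol, x3 = barrels of isomerate, x4 = barrels of reformate.
Minimize 58.95x1 + 109.52x2 + 72.13x3 + 87.13x4 s.t.:
  65x1 + 111.8x2 + 88.6x3 + 99.6x4 ≥ 284.6   (octane-barrels)
  4.86x1 + 3.46x2 + 4.87x3 + 5.54x4 ≥ 5.89   (energy)
  x1, x2, x3, x4 ≥ 0.
The cheapest feasible vertex uses only isomerate; straight-run naphtha, ethanol, reformate are not used. There the octane-barrels constraint is tight.
So isomerate = 3.2122 barrels.
Cost = 72.13·3.2122 = 231.6960.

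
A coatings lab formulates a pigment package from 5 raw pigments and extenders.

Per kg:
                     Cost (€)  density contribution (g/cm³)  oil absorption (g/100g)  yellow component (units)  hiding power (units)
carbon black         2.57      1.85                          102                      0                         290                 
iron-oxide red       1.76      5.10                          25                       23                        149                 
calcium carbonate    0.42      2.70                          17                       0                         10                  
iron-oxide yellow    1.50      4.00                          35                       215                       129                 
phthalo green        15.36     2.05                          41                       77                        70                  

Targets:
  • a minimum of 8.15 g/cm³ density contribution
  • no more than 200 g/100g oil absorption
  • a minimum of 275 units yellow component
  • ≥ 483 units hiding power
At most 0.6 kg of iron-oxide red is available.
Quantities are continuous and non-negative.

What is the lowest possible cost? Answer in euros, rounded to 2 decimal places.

€4.84

Treat it as an LP. Let x1 = kg of carbon black, x2 = kg of iron-oxide red, x3 = kg of calcium carbonate, x4 = kg of iron-oxide yellow, x5 = kg of phthalo green.
Minimize 2.57x1 + 1.76x2 + 0.42x3 + 1.5x4 + 15.36x5 subject to:
  1.85x1 + 5.1x2 + 2.7x3 + 4x4 + 2.05x5 ≥ 8.15   (density contribution)
  102x1 + 25x2 + 17x3 + 35x4 + 41x5 ≤ 200   (oil absorption)
  23x2 + 215x4 + 77x5 ≥ 275   (yellow component)
  290x1 + 149x2 + 10x3 + 129x4 + 70x5 ≥ 483   (hiding power)
  x2 ≤ 0.6
  x1, x2, x3, x4, x5 ≥ 0.
The cheapest feasible vertex uses only carbon black, iron-oxide red, iron-oxide yellow; calcium carbonate, phthalo green are not used. There the density contribution, yellow component, hiding power constraints are tight.
So carbon black = 0.9736 kg, iron-oxide red = 0.2638 kg, iron-oxide yellow = 1.251 kg.
Hence cost = 2.57·0.9736 + 1.76·0.2638 + 1.5·1.251 = €4.8429.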